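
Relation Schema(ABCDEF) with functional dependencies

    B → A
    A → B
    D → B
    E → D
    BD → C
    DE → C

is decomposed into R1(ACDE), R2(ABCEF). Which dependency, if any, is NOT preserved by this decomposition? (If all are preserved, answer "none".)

B → A lies within R2.
A → B lies within R2.
D → B: restricted closure across fragments reaches B.
E → D lies within R1.
BD → C: restricted closure across fragments reaches C.
DE → C lies within R1.
Every dependency is enforceable on the fragments, so the decomposition is dependency-preserving.

none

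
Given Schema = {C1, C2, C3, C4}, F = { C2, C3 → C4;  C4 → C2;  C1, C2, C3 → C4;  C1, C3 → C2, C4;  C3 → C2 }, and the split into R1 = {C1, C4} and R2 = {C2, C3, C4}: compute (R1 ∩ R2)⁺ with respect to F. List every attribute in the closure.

R1 ∩ R2 = {C4}.
C4 → C2 applies, adding C2
Closure: {C2, C4}.

C2, C4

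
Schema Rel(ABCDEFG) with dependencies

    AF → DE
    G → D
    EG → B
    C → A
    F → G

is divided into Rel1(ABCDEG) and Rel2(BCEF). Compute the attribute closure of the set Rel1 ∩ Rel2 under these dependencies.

Rel1 ∩ Rel2 = {BCE}.
C → A applies, adding A
Closure: {ABCE}.

ABCE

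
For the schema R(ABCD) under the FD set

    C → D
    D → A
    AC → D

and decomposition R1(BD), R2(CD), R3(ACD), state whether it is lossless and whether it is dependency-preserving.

lossy but dependency-preserving

Lossless test (chase): Rows 1 and 2 agree on D; apply D→A and equate their A entries. Rows 1 and 3 agree on D; apply D→A and equate their A entries. No row becomes fully distinguished — the join is lossy.
Dependency preservation: every FD's attributes lie within a single fragment, so each can be enforced locally — preserved.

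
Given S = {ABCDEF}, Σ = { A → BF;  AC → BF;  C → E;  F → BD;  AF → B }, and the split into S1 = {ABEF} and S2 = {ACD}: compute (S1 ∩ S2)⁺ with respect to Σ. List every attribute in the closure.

ABDF

S1 ∩ S2 = {A}.
A → BF applies, adding BF
F → BD applies, adding D
Closure: {ABDF}.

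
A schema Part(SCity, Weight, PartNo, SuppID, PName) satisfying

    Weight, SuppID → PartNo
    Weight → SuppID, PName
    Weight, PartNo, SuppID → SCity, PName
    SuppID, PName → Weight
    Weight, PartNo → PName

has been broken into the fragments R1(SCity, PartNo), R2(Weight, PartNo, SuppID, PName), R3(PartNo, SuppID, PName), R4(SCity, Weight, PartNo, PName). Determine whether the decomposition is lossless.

Chase test. Columns are SCity, Weight, PartNo, SuppID, PName; row i has aⱼ where attribute j ∈ Ri, else bᵢⱼ.
Initial tableau (one row per fragment):
  row 1: a1 b12 a3 b14 b15
  row 2: b21 a2 a3 a4 a5
  row 3: b31 b32 a3 a4 a5
  row 4: a1 a2 a3 b44 a5
Rows 2 and 4 agree on Weight; apply Weight→SuppID, PName and equate their SuppID, PName entries.
Rows 2 and 4 agree on Weight, PartNo, SuppID; apply Weight, PartNo, SuppID→SCity, PName and equate their SCity, PName entries.
Rows 2 and 3 agree on SuppID, PName; apply SuppID, PName→Weight and equate their Weight entries.
Rows 2 and 3 agree on Weight, PartNo, SuppID; apply Weight, PartNo, SuppID→SCity, PName and equate their SCity, PName entries.
Row 2 is now all distinguished symbols — the join is lossless.

Yes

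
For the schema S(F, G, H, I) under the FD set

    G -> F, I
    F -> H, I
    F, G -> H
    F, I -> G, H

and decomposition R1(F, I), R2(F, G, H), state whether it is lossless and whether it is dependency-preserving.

lossless and dependency-preserving

Lossless test: (F)⁺ = {F, G, H, I}, which contains all of one fragment — lossless.
Dependency preservation: G → F, I; F → H, I; F, I → G, H are not contained in any single fragment, but the restricted closure of each left-hand side across the fragments still reaches the right-hand side; the remaining FDs each lie inside some fragment. All dependencies are preserved.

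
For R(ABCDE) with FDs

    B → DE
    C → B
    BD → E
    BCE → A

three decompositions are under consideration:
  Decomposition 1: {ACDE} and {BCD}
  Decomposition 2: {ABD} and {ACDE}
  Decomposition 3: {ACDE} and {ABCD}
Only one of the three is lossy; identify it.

Decomposition 2

Decomposition 1: common = {CD}, closure = {ABCDE} → lossless.
Decomposition 2: common = {AD}, closure = {AD} → lossy.
Decomposition 3: common = {ACD}, closure = {ABCDE} → lossless.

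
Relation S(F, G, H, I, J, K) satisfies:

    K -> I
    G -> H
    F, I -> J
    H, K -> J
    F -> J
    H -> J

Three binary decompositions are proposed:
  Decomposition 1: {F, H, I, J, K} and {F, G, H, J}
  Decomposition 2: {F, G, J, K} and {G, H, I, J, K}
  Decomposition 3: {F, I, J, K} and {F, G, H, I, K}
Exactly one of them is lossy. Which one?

Decomposition 1: common = {F, H, J}, closure = {F, H, J} → lossy.
Decomposition 2: common = {G, J, K}, closure = {G, H, I, J, K} → lossless.
Decomposition 3: common = {F, I, K}, closure = {F, I, J, K} → lossless.

Decomposition 1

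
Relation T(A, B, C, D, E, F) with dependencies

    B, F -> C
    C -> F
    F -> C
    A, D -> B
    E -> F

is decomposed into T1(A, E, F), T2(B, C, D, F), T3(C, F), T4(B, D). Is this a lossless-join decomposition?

Chase test. Columns are A, B, C, D, E, F; row i has aⱼ where attribute j ∈ Ti, else bᵢⱼ.
Initial tableau (one row per fragment):
  row 1: a1 b12 b13 b14 a5 a6
  row 2: b21 a2 a3 a4 b25 a6
  row 3: b31 b32 a3 b34 b35 a6
  row 4: b41 a2 b43 a4 b45 b46
Rows 1 and 2 agree on F; apply F→C and equate their C entries.
No row becomes fully distinguished — the join is lossy.

No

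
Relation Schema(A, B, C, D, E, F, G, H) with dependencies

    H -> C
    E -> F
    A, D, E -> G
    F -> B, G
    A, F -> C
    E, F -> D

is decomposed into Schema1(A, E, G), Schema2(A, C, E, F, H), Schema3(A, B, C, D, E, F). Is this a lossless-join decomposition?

Chase test. Columns are A, B, C, D, E, F, G, H; row i has aⱼ where attribute j ∈ Schemai, else bᵢⱼ.
Initial tableau (one row per fragment):
  row 1: a1 b12 b13 b14 a5 b16 a7 b18
  row 2: a1 b22 a3 b24 a5 a6 b27 a8
  row 3: a1 a2 a3 a4 a5 a6 b37 b38
Rows 1 and 2 agree on E; apply E→F and equate their F entries.
Rows 1 and 2 agree on F; apply F→B, G and equate their B, G entries.
Rows 1 and 3 agree on F; apply F→B, G and equate their B, G entries.
Rows 1 and 2 agree on A, F; apply A, F→C and equate their C entries.
Rows 1 and 2 agree on E, F; apply E, F→D and equate their D entries.
Rows 1 and 3 agree on E, F; apply E, F→D and equate their D entries.
Row 2 is now all distinguished symbols — the join is lossless.

Yes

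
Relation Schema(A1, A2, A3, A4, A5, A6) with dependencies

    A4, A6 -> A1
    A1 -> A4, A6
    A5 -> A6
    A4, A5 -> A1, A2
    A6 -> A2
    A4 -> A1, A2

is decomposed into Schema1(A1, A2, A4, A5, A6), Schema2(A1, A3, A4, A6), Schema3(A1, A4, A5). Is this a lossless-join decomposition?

No

Chase test. Columns are A1, A2, A3, A4, A5, A6; row i has aⱼ where attribute j ∈ Schemai, else bᵢⱼ.
Initial tableau (one row per fragment):
  row 1: a1 a2 b13 a4 a5 a6
  row 2: a1 b22 a3 a4 b25 a6
  row 3: a1 b32 b33 a4 a5 b36
Rows 1 and 3 agree on A1; apply A1→A4, A6 and equate their A4, A6 entries.
Rows 1 and 3 agree on A4, A5; apply A4, A5→A1, A2 and equate their A1, A2 entries.
Rows 1 and 2 agree on A6; apply A6→A2 and equate their A2 entries.
No row becomes fully distinguished — the join is lossy.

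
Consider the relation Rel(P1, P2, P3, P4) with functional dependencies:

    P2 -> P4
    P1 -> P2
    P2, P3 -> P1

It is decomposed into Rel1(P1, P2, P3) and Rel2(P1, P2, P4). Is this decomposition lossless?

Yes

Common attributes: Rel1 ∩ Rel2 = {P1, P2}.
Closure of {P1, P2}: P2 → P4 applies, adding P4. So (P1, P2)⁺ = {P1, P2, P4}.
This closure contains every attribute of Rel2, so Rel1 ∩ Rel2 → Rel2. The join is lossless.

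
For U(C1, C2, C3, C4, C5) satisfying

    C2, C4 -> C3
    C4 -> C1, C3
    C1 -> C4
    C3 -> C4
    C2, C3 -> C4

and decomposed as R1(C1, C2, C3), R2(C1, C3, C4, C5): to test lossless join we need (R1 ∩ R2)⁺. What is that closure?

R1 ∩ R2 = {C1, C3}.
C1 → C4 applies, adding C4
Closure: {C1, C3, C4}.

C1, C3, C4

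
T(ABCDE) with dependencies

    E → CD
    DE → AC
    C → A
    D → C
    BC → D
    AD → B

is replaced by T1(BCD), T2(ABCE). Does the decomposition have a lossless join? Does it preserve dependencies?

Lossless test: (BC)⁺ = {ABCD}, which contains all of one fragment — lossless.
Dependency preservation: E → CD; DE → AC; AD → B are not contained in any single fragment, but the restricted closure of each left-hand side across the fragments still reaches the right-hand side; the remaining FDs each lie inside some fragment. All dependencies are preserved.

lossless and dependency-preserving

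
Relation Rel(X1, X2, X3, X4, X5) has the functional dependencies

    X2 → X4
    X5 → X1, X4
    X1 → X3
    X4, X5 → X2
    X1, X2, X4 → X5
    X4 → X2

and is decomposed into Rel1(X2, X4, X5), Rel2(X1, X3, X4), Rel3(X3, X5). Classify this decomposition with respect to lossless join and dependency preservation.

Lossless test (chase): Rows 1 and 3 agree on X5; apply X5→X1, X4 and equate their X1, X4 entries. Rows 1 and 3 agree on X1; apply X1→X3 and equate their X3 entries. Rows 1 and 3 agree on X4, X5; apply X4, X5→X2 and equate their X2 entries. Rows 1 and 2 agree on X4; apply X4→X2 and equate their X2 entries. No row becomes fully distinguished — the join is lossy.
Dependency preservation: the restricted closure of {X5} across the fragments never reaches {X1, X4}, so X5 → X1, X4 cannot be enforced without a join — not preserved.

lossy and not dependency-preserving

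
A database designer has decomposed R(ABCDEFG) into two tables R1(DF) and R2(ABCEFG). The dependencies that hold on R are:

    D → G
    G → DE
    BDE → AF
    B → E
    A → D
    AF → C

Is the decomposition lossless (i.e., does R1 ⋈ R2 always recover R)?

Common attributes: R1 ∩ R2 = {F}.
No dependency enlarges {F}, so (F)⁺ = {F}.
The closure contains neither all of R1 = {DF} nor all of R2 = {ABCEFG}, so the common attributes are not a superkey of either fragment. The join is lossy.

No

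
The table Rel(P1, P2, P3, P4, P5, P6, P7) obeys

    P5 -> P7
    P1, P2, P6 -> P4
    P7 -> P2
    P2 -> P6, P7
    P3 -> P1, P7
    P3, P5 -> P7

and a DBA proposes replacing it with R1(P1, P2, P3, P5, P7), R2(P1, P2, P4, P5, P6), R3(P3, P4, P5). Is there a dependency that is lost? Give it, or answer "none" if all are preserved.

none

P5 → P7 lies within R1.
P1, P2, P6 → P4 lies within R2.
P7 → P2 lies within R1.
P2 → P6, P7: restricted closure across fragments reaches P6, P7.
P3 → P1, P7 lies within R1.
P3, P5 → P7 lies within R1.
Every dependency is enforceable on the fragments, so the decomposition is dependency-preserving.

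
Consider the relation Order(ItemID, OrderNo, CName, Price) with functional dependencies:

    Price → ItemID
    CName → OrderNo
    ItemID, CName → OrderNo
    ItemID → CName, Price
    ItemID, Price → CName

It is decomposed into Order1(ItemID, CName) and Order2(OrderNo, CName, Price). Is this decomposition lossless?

Common attributes: Order1 ∩ Order2 = {CName}.
Closure of {CName}: CName → OrderNo applies, adding OrderNo. So (CName)⁺ = {OrderNo, CName}.
The closure contains neither all of Order1 = {ItemID, CName} nor all of Order2 = {OrderNo, CName, Price}, so the common attributes are not a superkey of either fragment. The join is lossy.

No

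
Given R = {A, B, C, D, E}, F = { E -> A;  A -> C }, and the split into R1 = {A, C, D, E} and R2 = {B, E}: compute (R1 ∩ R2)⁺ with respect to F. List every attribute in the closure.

A, C, E

R1 ∩ R2 = {E}.
E → A applies, adding A
A → C applies, adding C
Closure: {A, C, E}.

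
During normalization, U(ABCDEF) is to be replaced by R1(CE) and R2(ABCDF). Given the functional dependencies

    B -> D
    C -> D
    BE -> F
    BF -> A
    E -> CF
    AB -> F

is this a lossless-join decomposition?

No

Common attributes: R1 ∩ R2 = {C}.
Closure of {C}: C → D applies, adding D. So (C)⁺ = {CD}.
The closure contains neither all of R1 = {CE} nor all of R2 = {ABCDF}, so the common attributes are not a superkey of either fragment. The join is lossy.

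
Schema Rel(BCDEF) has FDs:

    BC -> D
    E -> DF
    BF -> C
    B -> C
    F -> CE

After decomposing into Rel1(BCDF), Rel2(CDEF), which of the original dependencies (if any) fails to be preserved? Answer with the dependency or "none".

none

BC → D lies within Rel1.
E → DF lies within Rel2.
BF → C lies within Rel1.
B → C lies within Rel1.
F → CE lies within Rel2.
Every dependency is enforceable on the fragments, so the decomposition is dependency-preserving.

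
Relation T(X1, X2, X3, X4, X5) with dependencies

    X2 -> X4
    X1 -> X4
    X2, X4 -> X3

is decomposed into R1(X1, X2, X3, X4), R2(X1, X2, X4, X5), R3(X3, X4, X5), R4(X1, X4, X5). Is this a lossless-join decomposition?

Yes

Chase test. Columns are X1, X2, X3, X4, X5; row i has aⱼ where attribute j ∈ Ri, else bᵢⱼ.
Initial tableau (one row per fragment):
  row 1: a1 a2 a3 a4 b15
  row 2: a1 a2 b23 a4 a5
  row 3: b31 b32 a3 a4 a5
  row 4: a1 b42 b43 a4 a5
Rows 1 and 2 agree on X2, X4; apply X2, X4→X3 and equate their X3 entries.
Row 2 is now all distinguished symbols — the join is lossless.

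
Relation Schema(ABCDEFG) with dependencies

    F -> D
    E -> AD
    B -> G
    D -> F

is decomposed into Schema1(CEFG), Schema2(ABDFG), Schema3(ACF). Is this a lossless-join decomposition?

No

Chase test. Columns are ABCDEFG; row i has aⱼ where attribute j ∈ Schemai, else bᵢⱼ.
Initial tableau (one row per fragment):
  row 1: b11 b12 a3 b14 a5 a6 a7
  row 2: a1 a2 b23 a4 b25 a6 a7
  row 3: a1 b32 a3 b34 b35 a6 b37
Rows 1 and 2 agree on F; apply F→D and equate their D entries.
Rows 1 and 3 agree on F; apply F→D and equate their D entries.
No row becomes fully distinguished — the join is lossy.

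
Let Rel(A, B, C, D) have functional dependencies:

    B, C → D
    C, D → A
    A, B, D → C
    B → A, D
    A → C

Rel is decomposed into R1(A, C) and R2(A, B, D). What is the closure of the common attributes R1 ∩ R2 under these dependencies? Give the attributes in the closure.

R1 ∩ R2 = {A}.
A → C applies, adding C
Closure: {A, C}.

A, C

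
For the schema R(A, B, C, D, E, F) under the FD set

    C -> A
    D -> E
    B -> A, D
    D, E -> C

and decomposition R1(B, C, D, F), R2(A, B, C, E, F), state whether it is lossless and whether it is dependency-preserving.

lossless but not dependency-preserving

Lossless test: (B, C, F)⁺ = {A, B, C, D, E, F}, which contains all of one fragment — lossless.
Dependency preservation: the restricted closure of {D} across the fragments never reaches {E}, so D → E cannot be enforced without a join — not preserved.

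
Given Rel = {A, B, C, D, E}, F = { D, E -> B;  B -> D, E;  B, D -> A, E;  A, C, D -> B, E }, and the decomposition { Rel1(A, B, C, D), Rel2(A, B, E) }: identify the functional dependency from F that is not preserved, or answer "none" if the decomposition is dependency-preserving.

Check D, E → B: no single fragment contains all of {B, D, E}, and the restricted closure of {D, E} across the fragments never reaches {B}.
B → D, E is preserved.
B, D → A, E is preserved.
A, C, D → B, E is preserved.

D, E -> B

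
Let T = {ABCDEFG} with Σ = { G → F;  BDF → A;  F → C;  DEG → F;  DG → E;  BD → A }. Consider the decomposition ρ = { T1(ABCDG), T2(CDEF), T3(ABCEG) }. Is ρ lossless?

No

Chase test. Columns are ABCDEFG; row i has aⱼ where attribute j ∈ Ti, else bᵢⱼ.
Initial tableau (one row per fragment):
  row 1: a1 a2 a3 a4 b15 b16 a7
  row 2: b21 b22 a3 a4 a5 a6 b27
  row 3: a1 a2 a3 b34 a5 b36 a7
Rows 1 and 3 agree on G; apply G→F and equate their F entries.
No row becomes fully distinguished — the join is lossy.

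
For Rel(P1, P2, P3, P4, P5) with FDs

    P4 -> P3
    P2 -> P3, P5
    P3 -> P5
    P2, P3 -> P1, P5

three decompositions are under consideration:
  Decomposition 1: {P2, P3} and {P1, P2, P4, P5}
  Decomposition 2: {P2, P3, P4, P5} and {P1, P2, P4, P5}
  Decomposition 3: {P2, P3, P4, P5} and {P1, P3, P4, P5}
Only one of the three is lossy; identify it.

Decomposition 1: common = {P2}, closure = {P1, P2, P3, P5} → lossless.
Decomposition 2: common = {P2, P4, P5}, closure = {P1, P2, P3, P4, P5} → lossless.
Decomposition 3: common = {P3, P4, P5}, closure = {P3, P4, P5} → lossy.

Decomposition 3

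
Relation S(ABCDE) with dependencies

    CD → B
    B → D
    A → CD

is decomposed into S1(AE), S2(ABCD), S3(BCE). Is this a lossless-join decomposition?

Chase test. Columns are ABCDE; row i has aⱼ where attribute j ∈ Si, else bᵢⱼ.
Initial tableau (one row per fragment):
  row 1: a1 b12 b13 b14 a5
  row 2: a1 a2 a3 a4 b25
  row 3: b31 a2 a3 b34 a5
Rows 2 and 3 agree on B; apply B→D and equate their D entries.
Rows 1 and 2 agree on A; apply A→CD and equate their CD entries.
Rows 1 and 2 agree on CD; apply CD→B and equate their B entries.
Row 1 is now all distinguished symbols — the join is lossless.

Yes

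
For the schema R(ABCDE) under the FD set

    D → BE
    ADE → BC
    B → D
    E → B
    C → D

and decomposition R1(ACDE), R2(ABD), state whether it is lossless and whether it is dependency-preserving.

lossless and dependency-preserving

Lossless test: (AD)⁺ = {ABCDE}, which contains all of one fragment — lossless.
Dependency preservation: D → BE; ADE → BC; E → B are not contained in any single fragment, but the restricted closure of each left-hand side across the fragments still reaches the right-hand side; the remaining FDs each lie inside some fragment. All dependencies are preserved.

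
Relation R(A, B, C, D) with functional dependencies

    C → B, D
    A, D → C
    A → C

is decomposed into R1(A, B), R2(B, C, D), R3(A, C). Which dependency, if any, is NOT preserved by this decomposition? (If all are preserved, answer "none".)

none

C → B, D lies within R2.
A, D → C: restricted closure across fragments reaches C.
A → C lies within R3.
Every dependency is enforceable on the fragments, so the decomposition is dependency-preserving.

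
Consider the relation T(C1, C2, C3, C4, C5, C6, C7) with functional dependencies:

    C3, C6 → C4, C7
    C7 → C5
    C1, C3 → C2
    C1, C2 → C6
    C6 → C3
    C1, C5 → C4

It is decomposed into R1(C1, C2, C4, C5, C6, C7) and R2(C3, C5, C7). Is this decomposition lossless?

No

Common attributes: R1 ∩ R2 = {C5, C7}.
No dependency enlarges {C5, C7}, so (C5, C7)⁺ = {C5, C7}.
The closure contains neither all of R1 = {C1, C2, C4, C5, C6, C7} nor all of R2 = {C3, C5, C7}, so the common attributes are not a superkey of either fragment. The join is lossy.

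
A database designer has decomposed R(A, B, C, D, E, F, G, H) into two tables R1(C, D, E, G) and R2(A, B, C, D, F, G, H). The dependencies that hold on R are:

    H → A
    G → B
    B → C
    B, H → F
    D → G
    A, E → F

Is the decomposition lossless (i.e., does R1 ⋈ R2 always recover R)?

Common attributes: R1 ∩ R2 = {C, D, G}.
Closure of {C, D, G}: G → B applies, adding B. So (C, D, G)⁺ = {B, C, D, G}.
The closure contains neither all of R1 = {C, D, E, G} nor all of R2 = {A, B, C, D, F, G, H}, so the common attributes are not a superkey of either fragment. The join is lossy.

No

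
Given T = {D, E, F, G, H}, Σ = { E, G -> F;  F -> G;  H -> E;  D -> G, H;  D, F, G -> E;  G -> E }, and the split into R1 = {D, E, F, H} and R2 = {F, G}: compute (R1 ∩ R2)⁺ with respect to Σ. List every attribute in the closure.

E, F, G

R1 ∩ R2 = {F}.
F → G applies, adding G
G → E applies, adding E
Closure: {E, F, G}.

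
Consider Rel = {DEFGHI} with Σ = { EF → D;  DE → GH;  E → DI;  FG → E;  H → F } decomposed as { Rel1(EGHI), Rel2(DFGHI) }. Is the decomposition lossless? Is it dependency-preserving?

lossless and dependency-preserving

Lossless test: (GHI)⁺ = {DEFGHI}, which contains all of one fragment — lossless.
Dependency preservation: EF → D; DE → GH; E → DI; FG → E are not contained in any single fragment, but the restricted closure of each left-hand side across the fragments still reaches the right-hand side; the remaining FDs each lie inside some fragment. All dependencies are preserved.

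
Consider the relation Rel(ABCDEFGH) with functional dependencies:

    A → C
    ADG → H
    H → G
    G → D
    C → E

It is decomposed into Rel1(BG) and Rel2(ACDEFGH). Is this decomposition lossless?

No

Common attributes: Rel1 ∩ Rel2 = {G}.
Closure of {G}: G → D applies, adding D. So (G)⁺ = {DG}.
The closure contains neither all of Rel1 = {BG} nor all of Rel2 = {ACDEFGH}, so the common attributes are not a superkey of either fragment. The join is lossy.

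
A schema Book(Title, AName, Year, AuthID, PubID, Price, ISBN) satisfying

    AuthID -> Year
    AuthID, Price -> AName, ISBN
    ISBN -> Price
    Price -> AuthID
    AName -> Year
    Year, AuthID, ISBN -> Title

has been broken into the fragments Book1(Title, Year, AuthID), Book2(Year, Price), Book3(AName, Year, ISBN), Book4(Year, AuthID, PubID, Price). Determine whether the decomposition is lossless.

No

Chase test. Columns are Title, AName, Year, AuthID, PubID, Price, ISBN; row i has aⱼ where attribute j ∈ Booki, else bᵢⱼ.
Initial tableau (one row per fragment):
  row 1: a1 b12 a3 a4 b15 b16 b17
  row 2: b21 b22 a3 b24 b25 a6 b27
  row 3: b31 a2 a3 b34 b35 b36 a7
  row 4: b41 b42 a3 a4 a5 a6 b47
Rows 2 and 4 agree on Price; apply Price→AuthID and equate their AuthID entries.
Rows 2 and 4 agree on AuthID, Price; apply AuthID, Price→AName, ISBN and equate their AName, ISBN entries.
Rows 2 and 4 agree on Year, AuthID, ISBN; apply Year, AuthID, ISBN→Title and equate their Title entries.
No row becomes fully distinguished — the join is lossy.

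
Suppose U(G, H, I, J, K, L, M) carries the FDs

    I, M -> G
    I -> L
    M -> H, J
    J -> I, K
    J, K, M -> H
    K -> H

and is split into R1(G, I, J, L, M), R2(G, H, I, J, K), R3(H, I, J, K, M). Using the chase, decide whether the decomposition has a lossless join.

Chase test. Columns are G, H, I, J, K, L, M; row i has aⱼ where attribute j ∈ Ri, else bᵢⱼ.
Initial tableau (one row per fragment):
  row 1: a1 b12 a3 a4 b15 a6 a7
  row 2: a1 a2 a3 a4 a5 b26 b27
  row 3: b31 a2 a3 a4 a5 b36 a7
Rows 1 and 3 agree on I, M; apply I, M→G and equate their G entries.
Rows 1 and 2 agree on I; apply I→L and equate their L entries.
Rows 1 and 3 agree on I; apply I→L and equate their L entries.
Rows 1 and 3 agree on M; apply M→H, J and equate their H, J entries.
Rows 1 and 2 agree on J; apply J→I, K and equate their I, K entries.
Row 1 is now all distinguished symbols — the join is lossless.

Yes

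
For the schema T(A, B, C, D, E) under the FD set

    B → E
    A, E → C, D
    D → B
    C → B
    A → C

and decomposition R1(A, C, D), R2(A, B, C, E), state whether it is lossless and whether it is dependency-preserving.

Lossless test: (A, C)⁺ = {A, B, C, D, E}, which contains all of one fragment — lossless.
Dependency preservation: the restricted closure of {D} across the fragments never reaches {B}, so D → B cannot be enforced without a join — not preserved.

lossless but not dependency-preserving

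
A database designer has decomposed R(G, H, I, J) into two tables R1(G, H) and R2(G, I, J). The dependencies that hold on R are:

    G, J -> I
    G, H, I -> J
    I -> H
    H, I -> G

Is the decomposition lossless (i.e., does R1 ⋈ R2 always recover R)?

Common attributes: R1 ∩ R2 = {G}.
No dependency enlarges {G}, so (G)⁺ = {G}.
The closure contains neither all of R1 = {G, H} nor all of R2 = {G, I, J}, so the common attributes are not a superkey of either fragment. The join is lossy.

No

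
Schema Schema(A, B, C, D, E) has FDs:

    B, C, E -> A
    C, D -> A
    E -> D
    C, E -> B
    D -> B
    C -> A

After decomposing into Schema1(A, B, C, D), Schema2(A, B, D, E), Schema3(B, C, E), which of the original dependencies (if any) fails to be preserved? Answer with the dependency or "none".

B, C, E → A: restricted closure across fragments reaches A.
C, D → A lies within Schema1.
E → D lies within Schema2.
C, E → B lies within Schema3.
D → B lies within Schema1.
C → A lies within Schema1.
Every dependency is enforceable on the fragments, so the decomposition is dependency-preserving.

none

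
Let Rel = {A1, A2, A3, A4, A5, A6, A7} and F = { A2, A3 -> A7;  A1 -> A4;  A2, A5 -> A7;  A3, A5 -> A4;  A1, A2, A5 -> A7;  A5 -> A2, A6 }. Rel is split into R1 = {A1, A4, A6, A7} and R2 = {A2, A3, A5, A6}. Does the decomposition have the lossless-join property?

No

Common attributes: R1 ∩ R2 = {A6}.
No dependency enlarges {A6}, so (A6)⁺ = {A6}.
The closure contains neither all of R1 = {A1, A4, A6, A7} nor all of R2 = {A2, A3, A5, A6}, so the common attributes are not a superkey of either fragment. The join is lossy.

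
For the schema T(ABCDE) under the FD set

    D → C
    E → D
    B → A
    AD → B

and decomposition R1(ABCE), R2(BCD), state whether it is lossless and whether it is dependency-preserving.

lossy and not dependency-preserving

Lossless test: (BC)⁺ = {ABC}, which is a superkey of neither fragment — lossy.
Dependency preservation: the restricted closure of {E} across the fragments never reaches {D}, so E → D cannot be enforced without a join — not preserved.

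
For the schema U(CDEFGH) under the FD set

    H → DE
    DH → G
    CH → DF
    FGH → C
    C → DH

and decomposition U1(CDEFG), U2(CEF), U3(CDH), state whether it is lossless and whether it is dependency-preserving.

lossless but not dependency-preserving

Lossless test (chase): Rows 1 and 2 agree on C; apply C→DH and equate their DH entries. Rows 1 and 3 agree on C; apply C→DH and equate their DH entries. Rows 1 and 3 agree on H; apply H→DE and equate their DE entries. Rows 1 and 2 agree on DH; apply DH→G and equate their G entries. Rows 1 and 3 agree on DH; apply DH→G and equate their G entries. Rows 1 and 3 agree on CH; apply CH→DF and equate their DF entries. Row 1 is now all distinguished symbols — the join is lossless.
Dependency preservation: the restricted closure of {H} across the fragments never reaches {DE}, so H → DE cannot be enforced without a join — not preserved.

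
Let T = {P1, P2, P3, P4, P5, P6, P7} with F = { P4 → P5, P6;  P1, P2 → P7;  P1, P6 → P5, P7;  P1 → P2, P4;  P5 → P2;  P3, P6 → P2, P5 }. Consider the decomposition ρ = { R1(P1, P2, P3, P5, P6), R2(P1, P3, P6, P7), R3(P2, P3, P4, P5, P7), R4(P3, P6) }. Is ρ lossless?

Chase test. Columns are P1, P2, P3, P4, P5, P6, P7; row i has aⱼ where attribute j ∈ Ri, else bᵢⱼ.
Initial tableau (one row per fragment):
  row 1: a1 a2 a3 b14 a5 a6 b17
  row 2: a1 b22 a3 b24 b25 a6 a7
  row 3: b31 a2 a3 a4 a5 b36 a7
  row 4: b41 b42 a3 b44 b45 a6 b47
Rows 1 and 2 agree on P1, P6; apply P1, P6→P5, P7 and equate their P5, P7 entries.
Rows 1 and 2 agree on P1; apply P1→P2, P4 and equate their P2, P4 entries.
Rows 1 and 4 agree on P3, P6; apply P3, P6→P2, P5 and equate their P2, P5 entries.
No row becomes fully distinguished — the join is lossy.

No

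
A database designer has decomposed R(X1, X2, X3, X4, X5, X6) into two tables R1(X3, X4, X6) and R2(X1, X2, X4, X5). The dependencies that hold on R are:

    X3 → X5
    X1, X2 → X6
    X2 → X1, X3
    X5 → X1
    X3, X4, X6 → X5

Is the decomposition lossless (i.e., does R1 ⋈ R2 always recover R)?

No

Common attributes: R1 ∩ R2 = {X4}.
No dependency enlarges {X4}, so (X4)⁺ = {X4}.
The closure contains neither all of R1 = {X3, X4, X6} nor all of R2 = {X1, X2, X4, X5}, so the common attributes are not a superkey of either fragment. The join is lossy.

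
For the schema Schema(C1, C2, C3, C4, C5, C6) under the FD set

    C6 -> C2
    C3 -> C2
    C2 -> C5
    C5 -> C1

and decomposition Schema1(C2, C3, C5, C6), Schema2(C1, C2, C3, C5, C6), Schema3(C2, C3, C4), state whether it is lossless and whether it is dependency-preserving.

Lossless test (chase): Rows 1 and 3 agree on C2; apply C2→C5 and equate their C5 entries. Rows 1 and 2 agree on C5; apply C5→C1 and equate their C1 entries. Rows 1 and 3 agree on C5; apply C5→C1 and equate their C1 entries. No row becomes fully distinguished — the join is lossy.
Dependency preservation: every FD's attributes lie within a single fragment, so each can be enforced locally — preserved.

lossy but dependency-preserving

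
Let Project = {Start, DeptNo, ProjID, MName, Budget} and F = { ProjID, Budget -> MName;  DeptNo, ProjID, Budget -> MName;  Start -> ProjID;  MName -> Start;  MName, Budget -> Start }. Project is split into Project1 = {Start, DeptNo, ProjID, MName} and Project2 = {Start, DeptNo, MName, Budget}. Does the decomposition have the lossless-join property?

Common attributes: Project1 ∩ Project2 = {Start, DeptNo, MName}.
Closure of {Start, DeptNo, MName}: Start → ProjID applies, adding ProjID. So (Start, DeptNo, MName)⁺ = {Start, DeptNo, ProjID, MName}.
This closure contains every attribute of Project1, so Project1 ∩ Project2 → Project1. The join is lossless.

Yes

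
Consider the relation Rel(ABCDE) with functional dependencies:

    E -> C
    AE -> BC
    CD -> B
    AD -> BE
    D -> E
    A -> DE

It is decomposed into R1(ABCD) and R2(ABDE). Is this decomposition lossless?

Common attributes: R1 ∩ R2 = {ABD}.
Closure of {ABD}: AD → BE applies, adding E; E → C applies, adding C. So (ABD)⁺ = {ABCDE}.
This closure contains every attribute of R1, so R1 ∩ R2 → R1. The join is lossless.

Yes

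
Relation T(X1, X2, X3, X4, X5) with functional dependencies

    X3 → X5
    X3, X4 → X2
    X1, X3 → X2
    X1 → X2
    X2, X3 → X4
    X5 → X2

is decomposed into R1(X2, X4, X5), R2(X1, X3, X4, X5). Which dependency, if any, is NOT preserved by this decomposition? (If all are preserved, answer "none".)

Check X1 → X2: no single fragment contains all of {X1, X2}, and the restricted closure of {X1} across the fragments never reaches {X2}.
X3 → X5 is preserved.
X3, X4 → X2 is preserved.
X1, X3 → X2 is preserved.
X2, X3 → X4 is preserved.
X5 → X2 is preserved.

X1 → X2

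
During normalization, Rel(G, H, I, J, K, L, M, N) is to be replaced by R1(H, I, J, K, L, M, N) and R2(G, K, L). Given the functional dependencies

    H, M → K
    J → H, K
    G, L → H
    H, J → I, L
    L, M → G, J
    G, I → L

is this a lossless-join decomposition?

No

Common attributes: R1 ∩ R2 = {K, L}.
No dependency enlarges {K, L}, so (K, L)⁺ = {K, L}.
The closure contains neither all of R1 = {H, I, J, K, L, M, N} nor all of R2 = {G, K, L}, so the common attributes are not a superkey of either fragment. The join is lossy.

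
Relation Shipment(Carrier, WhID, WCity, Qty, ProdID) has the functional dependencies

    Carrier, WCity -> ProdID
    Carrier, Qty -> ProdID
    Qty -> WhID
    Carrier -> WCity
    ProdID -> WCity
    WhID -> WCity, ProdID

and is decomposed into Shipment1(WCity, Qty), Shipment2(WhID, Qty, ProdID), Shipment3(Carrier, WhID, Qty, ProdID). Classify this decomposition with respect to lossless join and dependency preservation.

Lossless test (chase): Rows 1 and 2 agree on Qty; apply Qty→WhID and equate their WhID entries. Rows 2 and 3 agree on ProdID; apply ProdID→WCity and equate their WCity entries. Rows 1 and 2 agree on WhID; apply WhID→WCity, ProdID and equate their WCity, ProdID entries. Row 3 is now all distinguished symbols — the join is lossless.
Dependency preservation: the restricted closure of {Carrier} across the fragments never reaches {WCity}, so Carrier → WCity cannot be enforced without a join — not preserved.

lossless but not dependency-preserving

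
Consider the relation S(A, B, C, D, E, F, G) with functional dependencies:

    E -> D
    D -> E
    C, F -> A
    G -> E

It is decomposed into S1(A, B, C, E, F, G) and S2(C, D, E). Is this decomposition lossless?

Yes

Common attributes: S1 ∩ S2 = {C, E}.
Closure of {C, E}: E → D applies, adding D. So (C, E)⁺ = {C, D, E}.
This closure contains every attribute of S2, so S1 ∩ S2 → S2. The join is lossless.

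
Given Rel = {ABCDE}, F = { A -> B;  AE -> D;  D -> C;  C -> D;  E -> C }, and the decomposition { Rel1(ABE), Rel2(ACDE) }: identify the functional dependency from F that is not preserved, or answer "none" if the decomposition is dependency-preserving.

none

A → B lies within Rel1.
AE → D lies within Rel2.
D → C lies within Rel2.
C → D lies within Rel2.
E → C lies within Rel2.
Every dependency is enforceable on the fragments, so the decomposition is dependency-preserving.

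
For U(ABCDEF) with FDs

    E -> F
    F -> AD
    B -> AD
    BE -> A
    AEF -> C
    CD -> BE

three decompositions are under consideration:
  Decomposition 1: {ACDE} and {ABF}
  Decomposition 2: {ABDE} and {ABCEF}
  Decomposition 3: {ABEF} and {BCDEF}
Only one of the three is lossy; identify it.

Decomposition 1

Decomposition 1: common = {A}, closure = {A} → lossy.
Decomposition 2: common = {ABE}, closure = {ABCDEF} → lossless.
Decomposition 3: common = {BEF}, closure = {ABCDEF} → lossless.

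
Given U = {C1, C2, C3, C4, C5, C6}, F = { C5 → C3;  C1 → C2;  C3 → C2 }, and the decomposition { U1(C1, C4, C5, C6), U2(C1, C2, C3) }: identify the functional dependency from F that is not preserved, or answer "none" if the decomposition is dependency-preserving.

Check C5 → C3: no single fragment contains all of {C3, C5}, and the restricted closure of {C5} across the fragments never reaches {C3}.
C1 → C2 is preserved.
C3 → C2 is preserved.

C5 → C3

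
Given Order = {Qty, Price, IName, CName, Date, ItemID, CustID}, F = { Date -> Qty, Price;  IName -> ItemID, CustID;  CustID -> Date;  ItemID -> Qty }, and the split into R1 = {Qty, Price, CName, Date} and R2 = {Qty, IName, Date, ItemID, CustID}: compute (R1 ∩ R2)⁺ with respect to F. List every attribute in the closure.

R1 ∩ R2 = {Qty, Date}.
Date → Qty, Price applies, adding Price
Closure: {Qty, Price, Date}.

Qty, Price, Date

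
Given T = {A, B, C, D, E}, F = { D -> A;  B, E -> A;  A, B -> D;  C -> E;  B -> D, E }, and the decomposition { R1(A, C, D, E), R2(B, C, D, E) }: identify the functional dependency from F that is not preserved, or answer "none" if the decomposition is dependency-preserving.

D → A lies within R1.
B, E → A: restricted closure across fragments reaches A.
A, B → D: restricted closure across fragments reaches D.
C → E lies within R1.
B → D, E lies within R2.
Every dependency is enforceable on the fragments, so the decomposition is dependency-preserving.

none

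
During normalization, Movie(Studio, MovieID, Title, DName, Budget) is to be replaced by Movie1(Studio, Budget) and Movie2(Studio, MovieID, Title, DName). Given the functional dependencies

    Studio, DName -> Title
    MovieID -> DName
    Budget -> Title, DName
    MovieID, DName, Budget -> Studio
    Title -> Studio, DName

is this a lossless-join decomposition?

No

Common attributes: Movie1 ∩ Movie2 = {Studio}.
No dependency enlarges {Studio}, so (Studio)⁺ = {Studio}.
The closure contains neither all of Movie1 = {Studio, Budget} nor all of Movie2 = {Studio, MovieID, Title, DName}, so the common attributes are not a superkey of either fragment. The join is lossy.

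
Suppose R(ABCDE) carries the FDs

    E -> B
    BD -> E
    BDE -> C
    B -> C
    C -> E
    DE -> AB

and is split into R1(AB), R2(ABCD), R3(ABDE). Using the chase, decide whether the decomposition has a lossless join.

Chase test. Columns are ABCDE; row i has aⱼ where attribute j ∈ Ri, else bᵢⱼ.
Initial tableau (one row per fragment):
  row 1: a1 a2 b13 b14 b15
  row 2: a1 a2 a3 a4 b25
  row 3: a1 a2 b33 a4 a5
Rows 2 and 3 agree on BD; apply BD→E and equate their E entries.
Rows 2 and 3 agree on BDE; apply BDE→C and equate their C entries.
Rows 1 and 2 agree on B; apply B→C and equate their C entries.
Rows 1 and 2 agree on C; apply C→E and equate their E entries.
Row 2 is now all distinguished symbols — the join is lossless.

Yes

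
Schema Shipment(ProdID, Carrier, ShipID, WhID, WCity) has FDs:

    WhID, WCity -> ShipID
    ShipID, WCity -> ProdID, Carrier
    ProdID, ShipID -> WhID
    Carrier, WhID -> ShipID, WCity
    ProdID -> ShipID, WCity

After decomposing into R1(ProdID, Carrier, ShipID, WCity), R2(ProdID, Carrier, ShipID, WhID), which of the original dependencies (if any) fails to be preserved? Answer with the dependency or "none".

WhID, WCity -> ShipID

Check WhID, WCity → ShipID: no single fragment contains all of {ShipID, WhID, WCity}, and the restricted closure of {WhID, WCity} across the fragments never reaches {ShipID}.
ShipID, WCity → ProdID, Carrier is preserved.
ProdID, ShipID → WhID is preserved.
Carrier, WhID → ShipID, WCity is preserved.
ProdID → ShipID, WCity is preserved.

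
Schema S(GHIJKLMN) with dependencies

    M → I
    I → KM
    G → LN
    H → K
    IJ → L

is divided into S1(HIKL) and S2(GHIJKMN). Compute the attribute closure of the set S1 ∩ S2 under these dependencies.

HIKM

S1 ∩ S2 = {HIK}.
I → KM applies, adding M
Closure: {HIKM}.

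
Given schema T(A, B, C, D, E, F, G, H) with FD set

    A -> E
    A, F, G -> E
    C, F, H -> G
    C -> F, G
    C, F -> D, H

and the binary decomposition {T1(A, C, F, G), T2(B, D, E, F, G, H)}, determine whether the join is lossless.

Common attributes: T1 ∩ T2 = {F, G}.
No dependency enlarges {F, G}, so (F, G)⁺ = {F, G}.
The closure contains neither all of T1 = {A, C, F, G} nor all of T2 = {B, D, E, F, G, H}, so the common attributes are not a superkey of either fragment. The join is lossy.

No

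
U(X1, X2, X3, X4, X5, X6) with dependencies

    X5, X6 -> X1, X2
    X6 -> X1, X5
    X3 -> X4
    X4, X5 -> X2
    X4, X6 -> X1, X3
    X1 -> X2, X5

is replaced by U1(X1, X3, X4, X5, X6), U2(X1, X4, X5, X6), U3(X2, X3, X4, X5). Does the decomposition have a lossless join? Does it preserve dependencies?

lossless but not dependency-preserving

Lossless test (chase): Rows 1 and 2 agree on X5, X6; apply X5, X6→X1, X2 and equate their X1, X2 entries. Rows 1 and 3 agree on X4, X5; apply X4, X5→X2 and equate their X2 entries. Rows 1 and 2 agree on X4, X6; apply X4, X6→X1, X3 and equate their X1, X3 entries. Row 1 is now all distinguished symbols — the join is lossless.
Dependency preservation: the restricted closure of {X5, X6} across the fragments never reaches {X1, X2}, so X5, X6 → X1, X2 cannot be enforced without a join — not preserved.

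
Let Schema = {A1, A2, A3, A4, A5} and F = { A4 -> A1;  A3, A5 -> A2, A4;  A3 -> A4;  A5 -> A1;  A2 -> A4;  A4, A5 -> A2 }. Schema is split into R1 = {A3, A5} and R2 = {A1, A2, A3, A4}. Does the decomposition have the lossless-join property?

No

Common attributes: R1 ∩ R2 = {A3}.
Closure of {A3}: A3 → A4 applies, adding A4; A4 → A1 applies, adding A1. So (A3)⁺ = {A1, A3, A4}.
The closure contains neither all of R1 = {A3, A5} nor all of R2 = {A1, A2, A3, A4}, so the common attributes are not a superkey of either fragment. The join is lossy.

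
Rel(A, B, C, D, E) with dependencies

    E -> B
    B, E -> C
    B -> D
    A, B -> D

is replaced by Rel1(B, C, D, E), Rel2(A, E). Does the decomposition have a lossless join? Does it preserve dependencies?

Lossless test: (E)⁺ = {B, C, D, E}, which contains all of one fragment — lossless.
Dependency preservation: A, B → D is not contained in any single fragment, but the restricted closure of its left-hand side across the fragments still reaches the right-hand side; the remaining FDs each lie inside some fragment. All dependencies are preserved.

lossless and dependency-preserving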